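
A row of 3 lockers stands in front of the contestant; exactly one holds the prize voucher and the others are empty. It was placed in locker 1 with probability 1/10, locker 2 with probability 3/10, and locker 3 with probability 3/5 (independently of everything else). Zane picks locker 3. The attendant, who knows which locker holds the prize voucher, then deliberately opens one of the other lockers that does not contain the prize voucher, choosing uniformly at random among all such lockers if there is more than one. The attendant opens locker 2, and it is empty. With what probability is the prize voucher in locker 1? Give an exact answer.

Condition on the true location of the prize voucher.
If it is in locker 1 (prior 1/10): the attendant has no choice, probability 1; weight (1/10)·1 = 1/10.
If it is in locker 2 (prior 3/10): the attendant opened locker 2, so this case is ruled out; weight (3/10)·0 = 0.
If it is in locker 3 (prior 3/5): the attendant has 2 equally likely choices, so probability 1/2; weight (3/5)·(1/2) = 3/10.
The weights sum to 2/5.
So P(the prize voucher in locker 1 | the attendant opened locker 2) = (1/10) / (2/5) = 1/4.

1/4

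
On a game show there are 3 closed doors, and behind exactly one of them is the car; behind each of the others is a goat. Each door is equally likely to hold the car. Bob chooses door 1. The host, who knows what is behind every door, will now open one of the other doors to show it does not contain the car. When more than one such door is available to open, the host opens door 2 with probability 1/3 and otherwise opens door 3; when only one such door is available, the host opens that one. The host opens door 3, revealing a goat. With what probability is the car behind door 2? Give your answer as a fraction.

3/5

Consider each possible location of the car in turn.
If it is behind door 1 (prior 1/3): door 2 is available but not opened, probability 2/3; weight (1/3)·(2/3) = 2/9.
If it is behind door 2 (prior 1/3): only door 3 is available, probability 1; weight (1/3)·1 = 1/3.
If it is behind door 3 (prior 1/3): the host opened door 3, so this case is ruled out; weight (1/3)·0 = 0.
The weights sum to 5/9.
So P(the car behind door 2 | the host opened door 3) = (1/3) / (5/9) = 3/5.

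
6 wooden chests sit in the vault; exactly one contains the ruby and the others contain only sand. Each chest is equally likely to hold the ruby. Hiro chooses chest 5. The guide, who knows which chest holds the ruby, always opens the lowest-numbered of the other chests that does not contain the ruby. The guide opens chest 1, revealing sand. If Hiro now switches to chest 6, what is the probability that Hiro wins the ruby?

Apply Bayes' rule, conditioning on where the ruby actually is.
If it is in chest 1 (prior 1/6): the guide opened chest 1, so this case is ruled out; weight (1/6)·0 = 0.
If it is in any of chests 2, 3, 4, 5, and 6 (prior 1/6 each): chest 1 is the lowest-numbered option available, probability 1; weight (1/6)·1 = 1/6 each.
The weights sum to 5/6.
So P(the ruby in chest 6 | the guide opened chest 1) = (1/6) / (5/6) = 1/5.

1/5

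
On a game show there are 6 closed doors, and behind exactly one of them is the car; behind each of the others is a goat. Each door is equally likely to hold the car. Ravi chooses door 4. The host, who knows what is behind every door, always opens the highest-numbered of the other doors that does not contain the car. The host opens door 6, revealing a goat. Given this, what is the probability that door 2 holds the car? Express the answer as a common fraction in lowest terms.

1/5

Consider each possible location of the car in turn.
If it is behind any of doors 1, 2, 3, 4, and 5 (prior 1/6 each): door 6 is the highest-numbered option available, probability 1; weight (1/6)·1 = 1/6 each.
If it is behind door 6 (prior 1/6): the host opened door 6, so this case is ruled out; weight (1/6)·0 = 0.
The weights sum to 5/6.
So P(the car behind door 2 | the host opened door 6) = (1/6) / (5/6) = 1/5.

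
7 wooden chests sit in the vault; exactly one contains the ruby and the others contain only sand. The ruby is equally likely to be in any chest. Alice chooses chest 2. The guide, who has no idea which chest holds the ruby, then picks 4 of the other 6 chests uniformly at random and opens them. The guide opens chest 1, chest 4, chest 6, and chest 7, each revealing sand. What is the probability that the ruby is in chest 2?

Consider each possible location of the ruby in turn.
If it is in any of chests 1, 4, 6, and 7 (prior 1/7 each): that chest was opened and seen not to hold the prize — ruled out; weight (1/7)·0 = 0 each.
If it is in any of chests 2, 3, and 5 (prior 1/7 each): the guide picks exactly this set with probability 1/15 regardless, and none is the prize; weight (1/7)·(1/15) = 1/105 each.
The weights sum to 1/35.
So P(the ruby in chest 2 | the guide opened chest 1, chest 4, chest 6, and chest 7) = (1/105) / (1/35) = 1/3.

1/3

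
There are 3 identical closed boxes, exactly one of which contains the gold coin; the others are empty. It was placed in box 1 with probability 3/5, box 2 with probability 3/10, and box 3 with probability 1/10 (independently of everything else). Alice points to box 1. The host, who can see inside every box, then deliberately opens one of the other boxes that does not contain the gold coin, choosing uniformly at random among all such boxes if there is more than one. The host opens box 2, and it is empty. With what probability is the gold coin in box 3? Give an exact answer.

1/4

Consider each possible location of the gold coin in turn.
If it is in box 1 (prior 3/5): the host has 2 equally likely choices, so probability 1/2; weight (3/5)·(1/2) = 3/10.
If it is in box 2 (prior 3/10): the host opened box 2, so this case is ruled out; weight (3/10)·0 = 0.
If it is in box 3 (prior 1/10): the host has no choice, probability 1; weight (1/10)·1 = 1/10.
The weights sum to 2/5.
So P(the gold coin in box 3 | the host opened box 2) = (1/10) / (2/5) = 1/4.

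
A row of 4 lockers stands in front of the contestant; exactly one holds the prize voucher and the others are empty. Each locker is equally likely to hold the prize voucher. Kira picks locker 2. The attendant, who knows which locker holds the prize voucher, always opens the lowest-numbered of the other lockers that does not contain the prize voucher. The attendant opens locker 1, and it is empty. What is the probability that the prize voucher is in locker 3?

1/3

Apply Bayes' rule, conditioning on where the prize voucher actually is.
If it is in locker 1 (prior 1/4): the attendant opened locker 1, so this case is ruled out; weight (1/4)·0 = 0.
If it is in any of lockers 2, 3, and 4 (prior 1/4 each): locker 1 is the lowest-numbered option available, probability 1; weight (1/4)·1 = 1/4 each.
The weights sum to 3/4.
So P(the prize voucher in locker 3 | the attendant opened locker 1) = (1/4) / (3/4) = 1/3.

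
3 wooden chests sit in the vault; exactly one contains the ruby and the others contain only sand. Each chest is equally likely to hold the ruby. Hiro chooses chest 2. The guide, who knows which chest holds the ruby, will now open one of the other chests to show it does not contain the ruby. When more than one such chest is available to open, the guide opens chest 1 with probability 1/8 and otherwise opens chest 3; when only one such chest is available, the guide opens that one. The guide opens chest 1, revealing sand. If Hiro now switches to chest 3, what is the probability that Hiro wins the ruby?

Consider each possible location of the ruby in turn.
If it is in chest 1 (prior 1/3): the guide opened chest 1, so this case is ruled out; weight (1/3)·0 = 0.
If it is in chest 2 (prior 1/3): chest 1 is available, opened with probability 1/8; weight (1/3)·(1/8) = 1/24.
If it is in chest 3 (prior 1/3): only chest 1 is available, probability 1; weight (1/3)·1 = 1/3.
The weights sum to 3/8.
So P(the ruby in chest 3 | the guide opened chest 1) = (1/3) / (3/8) = 8/9.

8/9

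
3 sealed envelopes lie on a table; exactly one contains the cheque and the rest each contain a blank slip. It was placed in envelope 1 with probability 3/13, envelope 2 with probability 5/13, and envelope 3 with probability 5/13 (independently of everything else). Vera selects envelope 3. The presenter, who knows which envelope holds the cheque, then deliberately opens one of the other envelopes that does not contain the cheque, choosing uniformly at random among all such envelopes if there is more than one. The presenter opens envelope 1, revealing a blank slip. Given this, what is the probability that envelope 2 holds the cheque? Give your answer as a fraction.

2/3

Consider each possible location of the cheque in turn.
If it is in envelope 1 (prior 3/13): the presenter opened envelope 1, so this case is ruled out; weight (3/13)·0 = 0.
If it is in envelope 2 (prior 5/13): the presenter has no choice, probability 1; weight (5/13)·1 = 5/13.
If it is in envelope 3 (prior 5/13): the presenter has 2 equally likely choices, so probability 1/2; weight (5/13)·(1/2) = 5/26.
The weights sum to 15/26.
So P(the cheque in envelope 2 | the presenter opened envelope 1) = (5/13) / (15/26) = 2/3.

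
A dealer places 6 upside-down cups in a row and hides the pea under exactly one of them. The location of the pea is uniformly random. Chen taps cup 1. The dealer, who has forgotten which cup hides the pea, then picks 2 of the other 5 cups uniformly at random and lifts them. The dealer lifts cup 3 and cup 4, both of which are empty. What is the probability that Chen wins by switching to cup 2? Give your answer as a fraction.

1/4

Apply Bayes' rule, conditioning on where the pea actually is.
If it is under any of cups 1, 2, 5, and 6 (prior 1/6 each): the dealer picks exactly this set with probability 1/10 regardless, and none is the prize; weight (1/6)·(1/10) = 1/60 each.
If it is under either of cups 3 and 4 (prior 1/6 each): that cup was opened and seen not to hold the prize — ruled out; weight (1/6)·0 = 0 each.
The weights sum to 1/15.
So P(the pea under cup 2 | the dealer opened cup 3 and cup 4) = (1/60) / (1/15) = 1/4.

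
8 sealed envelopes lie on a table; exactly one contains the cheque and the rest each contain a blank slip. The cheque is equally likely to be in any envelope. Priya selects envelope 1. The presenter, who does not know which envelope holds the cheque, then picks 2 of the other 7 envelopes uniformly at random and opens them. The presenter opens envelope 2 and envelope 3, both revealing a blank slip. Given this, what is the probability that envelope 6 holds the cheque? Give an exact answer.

Because the presenter chose which envelopes to open without knowing where the cheque is, the choice is independent of the prize location. Learning that none of the 2 opened envelopes holds the cheque simply rules out those 2 locations and leaves the remaining 6 envelopes still equally likely by symmetry.
So P(the cheque in envelope 6) = 1/6.

1/6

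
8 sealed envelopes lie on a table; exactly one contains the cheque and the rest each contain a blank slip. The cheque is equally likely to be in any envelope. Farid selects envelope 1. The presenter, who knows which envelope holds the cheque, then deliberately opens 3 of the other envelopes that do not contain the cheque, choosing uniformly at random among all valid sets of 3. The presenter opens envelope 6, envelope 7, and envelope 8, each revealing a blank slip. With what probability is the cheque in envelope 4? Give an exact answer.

7/32

Consider each possible location of the cheque in turn.
If it is in envelope 1 (prior 1/8): the presenter has 35 equally likely choices, so probability 1/35; weight (1/8)·(1/35) = 1/280.
If it is in any of envelopes 2, 3, 4, and 5 (prior 1/8 each): the presenter has 20 equally likely choices, so probability 1/20; weight (1/8)·(1/20) = 1/160 each.
If it is in any of envelopes 6, 7, and 8 (prior 1/8 each): that envelope was opened and seen not to hold the prize — ruled out; weight (1/8)·0 = 0 each.
The weights sum to 1/35.
So P(the cheque in envelope 4 | the presenter opened envelope 6, envelope 7, and envelope 8) = (1/160) / (1/35) = 7/32.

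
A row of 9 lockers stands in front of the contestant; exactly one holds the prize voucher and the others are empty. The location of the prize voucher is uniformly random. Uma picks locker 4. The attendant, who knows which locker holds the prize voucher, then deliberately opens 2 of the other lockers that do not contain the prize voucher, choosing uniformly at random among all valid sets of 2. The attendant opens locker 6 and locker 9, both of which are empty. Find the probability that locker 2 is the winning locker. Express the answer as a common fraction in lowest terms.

4/27

Condition on the true location of the prize voucher.
If it is in any of lockers 1, 2, 3, 5, 7, and 8 (prior 1/9 each): the attendant has 21 equally likely choices, so probability 1/21; weight (1/9)·(1/21) = 1/189 each.
If it is in locker 4 (prior 1/9): the attendant has 28 equally likely choices, so probability 1/28; weight (1/9)·(1/28) = 1/252.
If it is in either of lockers 6 and 9 (prior 1/9 each): that locker was opened and seen not to hold the prize — ruled out; weight (1/9)·0 = 0 each.
The weights sum to 1/28.
So P(the prize voucher in locker 2 | the attendant opened locker 6 and locker 9) = (1/189) / (1/28) = 4/27.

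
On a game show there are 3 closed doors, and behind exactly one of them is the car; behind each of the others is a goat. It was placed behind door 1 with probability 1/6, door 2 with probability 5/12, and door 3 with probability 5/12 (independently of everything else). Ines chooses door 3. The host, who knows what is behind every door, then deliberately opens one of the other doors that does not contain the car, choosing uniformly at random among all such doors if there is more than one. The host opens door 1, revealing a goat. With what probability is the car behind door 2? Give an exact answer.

2/3

Consider each possible location of the car in turn.
If it is behind door 1 (prior 1/6): the host opened door 1, so this case is ruled out; weight (1/6)·0 = 0.
If it is behind door 2 (prior 5/12): the host has no choice, probability 1; weight (5/12)·1 = 5/12.
If it is behind door 3 (prior 5/12): the host has 2 equally likely choices, so probability 1/2; weight (5/12)·(1/2) = 5/24.
The weights sum to 5/8.
So P(the car behind door 2 | the host opened door 1) = (5/12) / (5/8) = 2/3.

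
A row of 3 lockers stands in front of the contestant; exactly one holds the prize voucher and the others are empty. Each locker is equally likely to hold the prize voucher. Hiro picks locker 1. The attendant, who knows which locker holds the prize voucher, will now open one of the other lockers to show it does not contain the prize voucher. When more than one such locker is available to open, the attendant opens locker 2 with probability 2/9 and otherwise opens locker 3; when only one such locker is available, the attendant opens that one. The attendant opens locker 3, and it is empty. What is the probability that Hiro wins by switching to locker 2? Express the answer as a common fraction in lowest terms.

9/16

Consider each possible location of the prize voucher in turn.
If it is in locker 1 (prior 1/3): locker 2 is available but not opened, probability 7/9; weight (1/3)·(7/9) = 7/27.
If it is in locker 2 (prior 1/3): only locker 3 is available, probability 1; weight (1/3)·1 = 1/3.
If it is in locker 3 (prior 1/3): the attendant opened locker 3, so this case is ruled out; weight (1/3)·0 = 0.
The weights sum to 16/27.
So P(the prize voucher in locker 2 | the attendant opened locker 3) = (1/3) / (16/27) = 9/16.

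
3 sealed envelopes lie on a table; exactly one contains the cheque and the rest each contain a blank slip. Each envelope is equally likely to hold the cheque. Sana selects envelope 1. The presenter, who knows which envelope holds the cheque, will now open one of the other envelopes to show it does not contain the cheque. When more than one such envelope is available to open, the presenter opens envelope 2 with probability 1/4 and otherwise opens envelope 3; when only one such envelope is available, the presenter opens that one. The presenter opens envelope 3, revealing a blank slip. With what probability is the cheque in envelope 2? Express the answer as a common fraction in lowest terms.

4/7

Condition on the true location of the cheque.
If it is in envelope 1 (prior 1/3): envelope 2 is available but not opened, probability 3/4; weight (1/3)·(3/4) = 1/4.
If it is in envelope 2 (prior 1/3): only envelope 3 is available, probability 1; weight (1/3)·1 = 1/3.
If it is in envelope 3 (prior 1/3): the presenter opened envelope 3, so this case is ruled out; weight (1/3)·0 = 0.
The weights sum to 7/12.
So P(the cheque in envelope 2 | the presenter opened envelope 3) = (1/3) / (7/12) = 4/7.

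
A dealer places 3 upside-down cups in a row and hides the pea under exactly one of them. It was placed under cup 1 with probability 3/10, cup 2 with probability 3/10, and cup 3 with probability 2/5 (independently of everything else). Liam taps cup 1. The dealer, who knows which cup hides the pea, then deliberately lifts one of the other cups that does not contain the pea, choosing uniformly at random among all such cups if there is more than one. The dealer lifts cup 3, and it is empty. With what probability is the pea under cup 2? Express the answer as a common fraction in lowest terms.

Condition on the true location of the pea.
If it is under cup 1 (prior 3/10): the dealer has 2 equally likely choices, so probability 1/2; weight (3/10)·(1/2) = 3/20.
If it is under cup 2 (prior 3/10): the dealer has no choice, probability 1; weight (3/10)·1 = 3/10.
If it is under cup 3 (prior 2/5): the dealer opened cup 3, so this case is ruled out; weight (2/5)·0 = 0.
The weights sum to 9/20.
So P(the pea under cup 2 | the dealer opened cup 3) = (3/10) / (9/20) = 2/3.

2/3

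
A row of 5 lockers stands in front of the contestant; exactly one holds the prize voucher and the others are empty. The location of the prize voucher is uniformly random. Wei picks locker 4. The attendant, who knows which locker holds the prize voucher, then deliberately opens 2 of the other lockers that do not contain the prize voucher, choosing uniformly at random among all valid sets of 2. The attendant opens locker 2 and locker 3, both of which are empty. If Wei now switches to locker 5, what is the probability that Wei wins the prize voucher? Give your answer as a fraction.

2/5

Apply Bayes' rule, conditioning on where the prize voucher actually is.
If it is in either of lockers 1 and 5 (prior 1/5 each): the attendant has 3 equally likely choices, so probability 1/3; weight (1/5)·(1/3) = 1/15 each.
If it is in either of lockers 2 and 3 (prior 1/5 each): that locker was opened and seen not to hold the prize — ruled out; weight (1/5)·0 = 0 each.
If it is in locker 4 (prior 1/5): the attendant has 6 equally likely choices, so probability 1/6; weight (1/5)·(1/6) = 1/30.
The weights sum to 1/6.
So P(the prize voucher in locker 5 | the attendant opened locker 2 and locker 3) = (1/15) / (1/6) = 2/5.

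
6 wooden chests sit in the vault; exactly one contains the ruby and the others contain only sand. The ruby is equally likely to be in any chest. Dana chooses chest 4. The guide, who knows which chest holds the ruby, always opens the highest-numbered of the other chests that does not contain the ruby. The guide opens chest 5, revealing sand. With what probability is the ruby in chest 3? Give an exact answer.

Apply Bayes' rule, conditioning on where the ruby actually is.
If it is in any of chests 1, 2, 3, and 4 (prior 1/6 each): the guide would have opened chest 6 instead, probability 0; weight (1/6)·0 = 0 each.
If it is in chest 5 (prior 1/6): the guide opened chest 5, so this case is ruled out; weight (1/6)·0 = 0.
If it is in chest 6 (prior 1/6): chest 5 is the highest-numbered option available, probability 1; weight (1/6)·1 = 1/6.
The weights sum to 1/6.
So P(the ruby in chest 3 | the guide opened chest 5) = 0 / (1/6) = 0.

0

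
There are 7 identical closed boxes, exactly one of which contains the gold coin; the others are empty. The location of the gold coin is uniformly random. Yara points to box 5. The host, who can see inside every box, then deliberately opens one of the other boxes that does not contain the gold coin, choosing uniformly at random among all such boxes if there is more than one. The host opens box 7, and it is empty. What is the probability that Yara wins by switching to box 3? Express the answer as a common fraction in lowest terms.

Consider each possible location of the gold coin in turn.
If it is in any of boxes 1, 2, 3, 4, and 6 (prior 1/7 each): the host has 5 equally likely choices, so probability 1/5; weight (1/7)·(1/5) = 1/35 each.
If it is in box 5 (prior 1/7): the host has 6 equally likely choices, so probability 1/6; weight (1/7)·(1/6) = 1/42.
If it is in box 7 (prior 1/7): the host opened box 7, so this case is ruled out; weight (1/7)·0 = 0.
The weights sum to 1/6.
So P(the gold coin in box 3 | the host opened box 7) = (1/35) / (1/6) = 6/35.

6/35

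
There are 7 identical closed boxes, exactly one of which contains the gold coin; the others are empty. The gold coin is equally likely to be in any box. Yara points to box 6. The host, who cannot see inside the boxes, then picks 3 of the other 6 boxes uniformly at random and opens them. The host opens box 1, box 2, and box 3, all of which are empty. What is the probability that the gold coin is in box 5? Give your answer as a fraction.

Because the host chose which boxes to open without knowing where the gold coin is, the choice is independent of the prize location. Learning that none of the 3 opened boxes holds the gold coin simply rules out those 3 locations and leaves the remaining 4 boxes still equally likely by symmetry.
So P(the gold coin in box 5) = 1/4.

1/4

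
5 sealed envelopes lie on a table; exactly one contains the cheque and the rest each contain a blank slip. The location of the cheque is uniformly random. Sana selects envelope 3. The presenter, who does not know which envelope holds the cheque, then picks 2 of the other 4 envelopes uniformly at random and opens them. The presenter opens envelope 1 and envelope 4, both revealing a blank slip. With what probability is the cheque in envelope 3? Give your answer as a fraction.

1/3

Because the presenter chose which envelopes to open without knowing where the cheque is, the choice is independent of the prize location. Learning that none of the 2 opened envelopes holds the cheque simply rules out those 2 locations and leaves the remaining 3 envelopes still equally likely by symmetry.
So P(the cheque in envelope 3) = 1/3.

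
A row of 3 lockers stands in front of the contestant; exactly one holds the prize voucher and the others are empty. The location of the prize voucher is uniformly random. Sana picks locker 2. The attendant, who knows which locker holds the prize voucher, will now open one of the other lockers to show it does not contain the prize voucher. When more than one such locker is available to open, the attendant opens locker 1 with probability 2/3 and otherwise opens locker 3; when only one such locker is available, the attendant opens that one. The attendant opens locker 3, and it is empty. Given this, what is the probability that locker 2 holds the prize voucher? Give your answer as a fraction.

Apply Bayes' rule, conditioning on where the prize voucher actually is.
If it is in locker 1 (prior 1/3): only locker 3 is available, probability 1; weight (1/3)·1 = 1/3.
If it is in locker 2 (prior 1/3): locker 1 is available but not opened, probability 1/3; weight (1/3)·(1/3) = 1/9.
If it is in locker 3 (prior 1/3): the attendant opened locker 3, so this case is ruled out; weight (1/3)·0 = 0.
The weights sum to 4/9.
So P(the prize voucher in locker 2 | the attendant opened locker 3) = (1/9) / (4/9) = 1/4.

1/4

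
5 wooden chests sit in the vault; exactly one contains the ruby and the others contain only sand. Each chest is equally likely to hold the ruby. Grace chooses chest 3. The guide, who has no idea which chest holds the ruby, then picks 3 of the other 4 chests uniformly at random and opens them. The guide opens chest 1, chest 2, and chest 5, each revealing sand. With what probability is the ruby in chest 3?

Consider each possible location of the ruby in turn.
If it is in any of chests 1, 2, and 5 (prior 1/5 each): that chest was opened and seen not to hold the prize — ruled out; weight (1/5)·0 = 0 each.
If it is in either of chests 3 and 4 (prior 1/5 each): the guide picks exactly this set with probability 1/4 regardless, and none is the prize; weight (1/5)·(1/4) = 1/20 each.
The weights sum to 1/10.
So P(the ruby in chest 3 | the guide opened chest 1, chest 2, and chest 5) = (1/20) / (1/10) = 1/2.

1/2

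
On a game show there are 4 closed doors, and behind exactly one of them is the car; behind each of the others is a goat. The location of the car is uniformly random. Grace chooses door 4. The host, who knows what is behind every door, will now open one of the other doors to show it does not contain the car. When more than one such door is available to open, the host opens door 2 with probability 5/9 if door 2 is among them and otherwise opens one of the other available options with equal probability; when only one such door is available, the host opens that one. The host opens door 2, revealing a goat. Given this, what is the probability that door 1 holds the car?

1/3

Condition on the true location of the car.
If it is behind any of doors 1, 3, and 4 (prior 1/4 each): door 2 is available, opened with probability 5/9; weight (1/4)·(5/9) = 5/36 each.
If it is behind door 2 (prior 1/4): the host opened door 2, so this case is ruled out; weight (1/4)·0 = 0.
The weights sum to 5/12.
So P(the car behind door 1 | the host opened door 2) = (5/36) / (5/12) = 1/3.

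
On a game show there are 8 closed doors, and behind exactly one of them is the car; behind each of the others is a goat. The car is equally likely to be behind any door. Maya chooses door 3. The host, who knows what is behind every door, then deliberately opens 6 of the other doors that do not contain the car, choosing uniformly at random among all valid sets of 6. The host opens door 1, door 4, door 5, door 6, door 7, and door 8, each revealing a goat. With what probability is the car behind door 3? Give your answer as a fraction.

1/8

Apply Bayes' rule, conditioning on where the car actually is.
If it is behind any of doors 1, 4, 5, 6, 7, and 8 (prior 1/8 each): that door was opened and seen not to hold the prize — ruled out; weight (1/8)·0 = 0 each.
If it is behind door 2 (prior 1/8): the host has no choice, probability 1; weight (1/8)·1 = 1/8.
If it is behind door 3 (prior 1/8): the host has 7 equally likely choices, so probability 1/7; weight (1/8)·(1/7) = 1/56.
The weights sum to 1/7.
So P(the car behind door 3 | the host opened door 1, door 4, door 5, door 6, door 7, and door 8) = (1/56) / (1/7) = 1/8.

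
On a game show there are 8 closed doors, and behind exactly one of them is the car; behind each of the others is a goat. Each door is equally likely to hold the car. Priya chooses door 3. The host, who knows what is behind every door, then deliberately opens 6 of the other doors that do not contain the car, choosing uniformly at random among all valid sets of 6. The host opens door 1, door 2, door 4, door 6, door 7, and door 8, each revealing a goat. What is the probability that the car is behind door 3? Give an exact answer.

Condition on the true location of the car.
If it is behind any of doors 1, 2, 4, 6, 7, and 8 (prior 1/8 each): that door was opened and seen not to hold the prize — ruled out; weight (1/8)·0 = 0 each.
If it is behind door 3 (prior 1/8): the host has 7 equally likely choices, so probability 1/7; weight (1/8)·(1/7) = 1/56.
If it is behind door 5 (prior 1/8): the host has no choice, probability 1; weight (1/8)·1 = 1/8.
The weights sum to 1/7.
So P(the car behind door 3 | the host opened door 1, door 2, door 4, door 6, door 7, and door 8) = (1/56) / (1/7) = 1/8.

1/8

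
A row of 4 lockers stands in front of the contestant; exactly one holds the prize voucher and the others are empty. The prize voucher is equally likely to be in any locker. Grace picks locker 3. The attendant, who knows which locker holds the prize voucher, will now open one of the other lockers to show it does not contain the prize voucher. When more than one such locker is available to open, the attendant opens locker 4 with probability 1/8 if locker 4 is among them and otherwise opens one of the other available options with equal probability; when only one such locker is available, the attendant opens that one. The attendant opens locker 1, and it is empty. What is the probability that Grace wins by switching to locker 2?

14/29

Apply Bayes' rule, conditioning on where the prize voucher actually is.
If it is in locker 1 (prior 1/4): the attendant opened locker 1, so this case is ruled out; weight (1/4)·0 = 0.
If it is in locker 2 (prior 1/4): locker 4 is available but not opened, probability 7/8; weight (1/4)·(7/8) = 7/32.
If it is in locker 3 (prior 1/4): locker 4 is available but not opened; locker 1 gets probability (1 − 1/8)/2 = 7/16; weight (1/4)·(7/16) = 7/64.
If it is in locker 4 (prior 1/4): locker 4 holds the prize so is unavailable; the attendant chooses uniformly among the 2 others, probability 1/2; weight (1/4)·(1/2) = 1/8.
The weights sum to 29/64.
So P(the prize voucher in locker 2 | the attendant opened locker 1) = (7/32) / (29/64) = 14/29.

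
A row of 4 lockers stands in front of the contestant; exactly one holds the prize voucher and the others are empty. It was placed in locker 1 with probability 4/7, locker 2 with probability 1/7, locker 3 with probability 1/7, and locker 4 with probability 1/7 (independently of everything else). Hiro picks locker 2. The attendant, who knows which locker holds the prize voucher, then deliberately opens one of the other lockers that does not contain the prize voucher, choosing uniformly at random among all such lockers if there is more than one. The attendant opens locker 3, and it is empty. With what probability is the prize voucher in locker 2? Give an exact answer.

2/17

Consider each possible location of the prize voucher in turn.
If it is in locker 1 (prior 4/7): the attendant has 2 equally likely choices, so probability 1/2; weight (4/7)·(1/2) = 2/7.
If it is in locker 2 (prior 1/7): the attendant has 3 equally likely choices, so probability 1/3; weight (1/7)·(1/3) = 1/21.
If it is in locker 3 (prior 1/7): the attendant opened locker 3, so this case is ruled out; weight (1/7)·0 = 0.
If it is in locker 4 (prior 1/7): the attendant has 2 equally likely choices, so probability 1/2; weight (1/7)·(1/2) = 1/14.
The weights sum to 17/42.
So P(the prize voucher in locker 2 | the attendant opened locker 3) = (1/21) / (17/42) = 2/17.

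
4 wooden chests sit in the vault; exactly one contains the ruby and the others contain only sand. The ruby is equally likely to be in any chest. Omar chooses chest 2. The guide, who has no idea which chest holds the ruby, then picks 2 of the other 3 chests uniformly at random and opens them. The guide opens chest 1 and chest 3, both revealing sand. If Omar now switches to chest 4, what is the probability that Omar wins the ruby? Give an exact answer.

Apply Bayes' rule, conditioning on where the ruby actually is.
If it is in either of chests 1 and 3 (prior 1/4 each): that chest was opened and seen not to hold the prize — ruled out; weight (1/4)·0 = 0 each.
If it is in either of chests 2 and 4 (prior 1/4 each): the guide picks exactly this set with probability 1/3 regardless, and none is the prize; weight (1/4)·(1/3) = 1/12 each.
The weights sum to 1/6.
So P(the ruby in chest 4 | the guide opened chest 1 and chest 3) = (1/12) / (1/6) = 1/2.

1/2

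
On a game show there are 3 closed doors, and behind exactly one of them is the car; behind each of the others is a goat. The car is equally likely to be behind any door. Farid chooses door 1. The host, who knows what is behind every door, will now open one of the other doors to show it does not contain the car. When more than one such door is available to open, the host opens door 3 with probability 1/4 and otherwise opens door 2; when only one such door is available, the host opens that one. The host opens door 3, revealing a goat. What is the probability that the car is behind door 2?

Apply Bayes' rule, conditioning on where the car actually is.
If it is behind door 1 (prior 1/3): door 3 is available, opened with probability 1/4; weight (1/3)·(1/4) = 1/12.
If it is behind door 2 (prior 1/3): only door 3 is available, probability 1; weight (1/3)·1 = 1/3.
If it is behind door 3 (prior 1/3): the host opened door 3, so this case is ruled out; weight (1/3)·0 = 0.
The weights sum to 5/12.
So P(the car behind door 2 | the host opened door 3) = (1/3) / (5/12) = 4/5.

4/5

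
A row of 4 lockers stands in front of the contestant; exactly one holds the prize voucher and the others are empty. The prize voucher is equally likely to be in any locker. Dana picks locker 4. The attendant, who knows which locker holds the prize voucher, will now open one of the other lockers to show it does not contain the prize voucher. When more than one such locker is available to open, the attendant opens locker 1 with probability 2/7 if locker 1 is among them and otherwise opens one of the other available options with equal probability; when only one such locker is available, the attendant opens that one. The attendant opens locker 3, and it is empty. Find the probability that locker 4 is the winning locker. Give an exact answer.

Apply Bayes' rule, conditioning on where the prize voucher actually is.
If it is in locker 1 (prior 1/4): locker 1 holds the prize so is unavailable; the attendant chooses uniformly among the 2 others, probability 1/2; weight (1/4)·(1/2) = 1/8.
If it is in locker 2 (prior 1/4): locker 1 is available but not opened, probability 5/7; weight (1/4)·(5/7) = 5/28.
If it is in locker 3 (prior 1/4): the attendant opened locker 3, so this case is ruled out; weight (1/4)·0 = 0.
If it is in locker 4 (prior 1/4): locker 1 is available but not opened; locker 3 gets probability (1 − 2/7)/2 = 5/14; weight (1/4)·(5/14) = 5/56.
The weights sum to 11/28.
So P(the prize voucher in locker 4 | the attendant opened locker 3) = (5/56) / (11/28) = 5/22.

5/22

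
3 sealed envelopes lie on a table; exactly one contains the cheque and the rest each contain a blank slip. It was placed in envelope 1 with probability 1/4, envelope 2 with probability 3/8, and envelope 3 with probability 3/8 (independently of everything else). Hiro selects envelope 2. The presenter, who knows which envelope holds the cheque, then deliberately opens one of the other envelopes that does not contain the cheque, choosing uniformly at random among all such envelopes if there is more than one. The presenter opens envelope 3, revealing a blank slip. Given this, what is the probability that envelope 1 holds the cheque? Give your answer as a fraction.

Condition on the true location of the cheque.
If it is in envelope 1 (prior 1/4): the presenter has no choice, probability 1; weight (1/4)·1 = 1/4.
If it is in envelope 2 (prior 3/8): the presenter has 2 equally likely choices, so probability 1/2; weight (3/8)·(1/2) = 3/16.
If it is in envelope 3 (prior 3/8): the presenter opened envelope 3, so this case is ruled out; weight (3/8)·0 = 0.
The weights sum to 7/16.
So P(the cheque in envelope 1 | the presenter opened envelope 3) = (1/4) / (7/16) = 4/7.

4/7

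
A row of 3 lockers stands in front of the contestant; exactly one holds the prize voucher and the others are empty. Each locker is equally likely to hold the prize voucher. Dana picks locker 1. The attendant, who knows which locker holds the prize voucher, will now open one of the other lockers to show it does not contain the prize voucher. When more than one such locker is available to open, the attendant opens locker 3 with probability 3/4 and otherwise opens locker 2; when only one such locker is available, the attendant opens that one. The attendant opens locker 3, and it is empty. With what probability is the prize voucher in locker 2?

4/7

Condition on the true location of the prize voucher.
If it is in locker 1 (prior 1/3): locker 3 is available, opened with probability 3/4; weight (1/3)·(3/4) = 1/4.
If it is in locker 2 (prior 1/3): only locker 3 is available, probability 1; weight (1/3)·1 = 1/3.
If it is in locker 3 (prior 1/3): the attendant opened locker 3, so this case is ruled out; weight (1/3)·0 = 0.
The weights sum to 7/12.
So P(the prize voucher in locker 2 | the attendant opened locker 3) = (1/3) / (7/12) = 4/7.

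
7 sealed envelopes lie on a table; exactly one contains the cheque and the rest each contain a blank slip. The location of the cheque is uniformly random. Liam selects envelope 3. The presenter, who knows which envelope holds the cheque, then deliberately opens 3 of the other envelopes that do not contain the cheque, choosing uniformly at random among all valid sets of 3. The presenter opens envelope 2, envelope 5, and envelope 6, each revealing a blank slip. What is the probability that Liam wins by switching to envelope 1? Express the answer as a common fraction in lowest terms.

Apply Bayes' rule, conditioning on where the cheque actually is.
If it is in any of envelopes 1, 4, and 7 (prior 1/7 each): the presenter has 10 equally likely choices, so probability 1/10; weight (1/7)·(1/10) = 1/70 each.
If it is in any of envelopes 2, 5, and 6 (prior 1/7 each): that envelope was opened and seen not to hold the prize — ruled out; weight (1/7)·0 = 0 each.
If it is in envelope 3 (prior 1/7): the presenter has 20 equally likely choices, so probability 1/20; weight (1/7)·(1/20) = 1/140.
The weights sum to 1/20.
So P(the cheque in envelope 1 | the presenter opened envelope 2, envelope 5, and envelope 6) = (1/70) / (1/20) = 2/7.

2/7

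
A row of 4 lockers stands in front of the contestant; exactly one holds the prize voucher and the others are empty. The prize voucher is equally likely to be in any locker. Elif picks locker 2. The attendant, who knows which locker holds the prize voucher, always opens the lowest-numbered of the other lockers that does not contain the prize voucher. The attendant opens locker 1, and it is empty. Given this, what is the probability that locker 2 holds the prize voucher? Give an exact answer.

1/3

Consider each possible location of the prize voucher in turn.
If it is in locker 1 (prior 1/4): the attendant opened locker 1, so this case is ruled out; weight (1/4)·0 = 0.
If it is in any of lockers 2, 3, and 4 (prior 1/4 each): locker 1 is the lowest-numbered option available, probability 1; weight (1/4)·1 = 1/4 each.
The weights sum to 3/4.
So P(the prize voucher in locker 2 | the attendant opened locker 1) = (1/4) / (3/4) = 1/3.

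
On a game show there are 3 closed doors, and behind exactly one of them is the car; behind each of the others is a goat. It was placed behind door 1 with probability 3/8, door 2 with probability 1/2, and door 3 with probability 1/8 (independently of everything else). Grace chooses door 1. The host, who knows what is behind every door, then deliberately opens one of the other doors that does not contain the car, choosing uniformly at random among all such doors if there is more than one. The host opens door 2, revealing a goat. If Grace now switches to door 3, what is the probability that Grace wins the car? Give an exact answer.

2/5

Consider each possible location of the car in turn.
If it is behind door 1 (prior 3/8): the host has 2 equally likely choices, so probability 1/2; weight (3/8)·(1/2) = 3/16.
If it is behind door 2 (prior 1/2): the host opened door 2, so this case is ruled out; weight (1/2)·0 = 0.
If it is behind door 3 (prior 1/8): the host has no choice, probability 1; weight (1/8)·1 = 1/8.
The weights sum to 5/16.
So P(the car behind door 3 | the host opened door 2) = (1/8) / (5/16) = 2/5.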